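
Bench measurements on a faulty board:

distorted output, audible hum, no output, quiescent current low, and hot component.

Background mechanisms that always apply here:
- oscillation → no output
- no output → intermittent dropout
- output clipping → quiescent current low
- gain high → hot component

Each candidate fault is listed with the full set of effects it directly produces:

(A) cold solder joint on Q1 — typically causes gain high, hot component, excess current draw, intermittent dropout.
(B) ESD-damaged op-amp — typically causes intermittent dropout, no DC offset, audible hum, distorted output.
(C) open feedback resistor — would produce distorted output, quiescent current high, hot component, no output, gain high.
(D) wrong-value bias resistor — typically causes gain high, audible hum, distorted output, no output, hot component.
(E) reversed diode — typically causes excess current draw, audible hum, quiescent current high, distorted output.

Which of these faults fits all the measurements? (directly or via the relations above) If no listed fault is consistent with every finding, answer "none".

none

For each candidate, compare predicted effects to what was observed:
(A) cold solder joint on Q1 — does not account for distorted output, audible hum, no output, quiescent current low
(B) ESD-damaged op-amp — distorted output ✓; audible hum ✓; no output ✗; quiescent current low ✗; hot component ✗
(C) open feedback resistor — distorted output ✓; audible hum ✗; no output ✓; quiescent current low ✗; hot component ✓
(D) wrong-value bias resistor — distorted output ✓; audible hum ✓; no output ✓; quiescent current low ✗; hot component ✓
(E) reversed diode — fails on no output, quiescent current low, hot component (predicts quiescent current high, not quiescent current low)
None of the listed candidates fits everything.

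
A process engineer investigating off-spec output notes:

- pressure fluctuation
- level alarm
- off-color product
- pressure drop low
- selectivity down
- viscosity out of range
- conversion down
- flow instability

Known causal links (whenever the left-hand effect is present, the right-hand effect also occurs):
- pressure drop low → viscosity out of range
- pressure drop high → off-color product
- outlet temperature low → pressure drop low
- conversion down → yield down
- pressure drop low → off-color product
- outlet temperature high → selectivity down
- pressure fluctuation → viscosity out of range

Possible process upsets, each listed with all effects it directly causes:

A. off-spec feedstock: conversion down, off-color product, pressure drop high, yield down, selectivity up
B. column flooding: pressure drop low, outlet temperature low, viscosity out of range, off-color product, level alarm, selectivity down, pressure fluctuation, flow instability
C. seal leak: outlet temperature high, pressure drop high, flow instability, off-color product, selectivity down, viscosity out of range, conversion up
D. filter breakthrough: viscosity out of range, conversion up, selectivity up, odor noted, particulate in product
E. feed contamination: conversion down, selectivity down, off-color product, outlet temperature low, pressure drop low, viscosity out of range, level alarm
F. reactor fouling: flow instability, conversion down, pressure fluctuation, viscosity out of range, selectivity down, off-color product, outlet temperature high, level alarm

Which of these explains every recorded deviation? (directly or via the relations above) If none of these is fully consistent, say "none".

none

For each candidate, compare predicted effects to what was observed:
(A) off-spec feedstock — pressure fluctuation ✗; level alarm ✗; off-color product ✓; pressure drop low ✗; selectivity down ✗; viscosity out of range ✗; conversion down ✓; flow instability ✗
(B) column flooding — does not account for conversion down
(C) seal leak — pressure fluctuation ✗; level alarm ✗; off-color product ✓; pressure drop low ✗; selectivity down ✓; viscosity out of range ✓; conversion down ✗; flow instability ✓
(D) filter breakthrough — pressure fluctuation ✗; level alarm ✗; off-color product ✗; pressure drop low ✗; selectivity down ✗; viscosity out of range ✓; conversion down ✗; flow instability ✗
(E) feed contamination — does not account for pressure fluctuation, flow instability
(F) reactor fouling — pressure fluctuation ✓; level alarm ✓; off-color product ✓; pressure drop low ✗; selectivity down ✓; viscosity out of range ✓; conversion down ✓; flow instability ✓
None of the listed candidates fits everything.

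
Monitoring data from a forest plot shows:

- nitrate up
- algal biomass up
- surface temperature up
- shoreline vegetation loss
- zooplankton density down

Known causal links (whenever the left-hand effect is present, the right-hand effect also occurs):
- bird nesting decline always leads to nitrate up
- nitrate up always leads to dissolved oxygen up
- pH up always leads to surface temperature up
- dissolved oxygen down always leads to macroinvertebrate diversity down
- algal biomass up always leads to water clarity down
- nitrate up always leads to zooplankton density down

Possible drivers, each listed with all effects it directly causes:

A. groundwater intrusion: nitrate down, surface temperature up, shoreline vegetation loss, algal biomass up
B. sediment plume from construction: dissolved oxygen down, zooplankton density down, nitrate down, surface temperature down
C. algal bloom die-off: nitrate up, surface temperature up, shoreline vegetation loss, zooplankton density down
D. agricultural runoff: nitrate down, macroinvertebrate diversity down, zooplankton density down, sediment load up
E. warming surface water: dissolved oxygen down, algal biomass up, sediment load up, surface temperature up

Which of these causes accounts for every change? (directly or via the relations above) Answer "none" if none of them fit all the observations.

Per-candidate check:
(A) groundwater intrusion — nitrate up NO; algal biomass up yes; surface temperature up yes; shoreline vegetation loss yes; zooplankton density down NO
(B) sediment plume from construction — nitrate up NO; algal biomass up NO; surface temperature up NO; shoreline vegetation loss NO; zooplankton density down yes
(C) algal bloom die-off — does not account for algal biomass up
(D) agricultural runoff — fails on nitrate up, algal biomass up, surface temperature up, shoreline vegetation loss (predicts nitrate down, not nitrate up)
(E) warming surface water — nitrate up NO; algal biomass up yes; surface temperature up yes; shoreline vegetation loss NO; zooplankton density down NO
Every candidate fails on at least one observation.

none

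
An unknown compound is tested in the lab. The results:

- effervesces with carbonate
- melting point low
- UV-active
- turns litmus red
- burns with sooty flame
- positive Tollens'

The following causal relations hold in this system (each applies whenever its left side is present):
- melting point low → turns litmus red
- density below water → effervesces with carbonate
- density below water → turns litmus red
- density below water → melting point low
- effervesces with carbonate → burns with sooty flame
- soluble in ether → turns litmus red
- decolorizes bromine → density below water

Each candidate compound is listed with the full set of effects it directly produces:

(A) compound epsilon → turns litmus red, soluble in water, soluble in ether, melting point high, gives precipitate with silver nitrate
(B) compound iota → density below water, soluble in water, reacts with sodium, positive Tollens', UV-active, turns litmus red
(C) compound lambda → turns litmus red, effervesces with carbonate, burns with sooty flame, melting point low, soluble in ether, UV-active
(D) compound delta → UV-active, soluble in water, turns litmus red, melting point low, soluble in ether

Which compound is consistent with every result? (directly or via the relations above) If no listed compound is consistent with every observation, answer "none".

B

Per-candidate check:
(A) compound epsilon — effervesces with carbonate ✗; melting point low ✗; UV-active ✗; turns litmus red ✓; burns with sooty flame ✗; positive Tollens' ✗
(B) compound iota — accounts for every observation (effervesces with carbonate by density below water → effervesces with carbonate)
(C) compound lambda — effervesces with carbonate ✓; melting point low ✓; UV-active ✓; turns litmus red ✓; burns with sooty flame ✓; positive Tollens' ✗
(D) compound delta — does not account for effervesces with carbonate, burns with sooty flame, positive Tollens'
(B) is the only candidate with no mismatches.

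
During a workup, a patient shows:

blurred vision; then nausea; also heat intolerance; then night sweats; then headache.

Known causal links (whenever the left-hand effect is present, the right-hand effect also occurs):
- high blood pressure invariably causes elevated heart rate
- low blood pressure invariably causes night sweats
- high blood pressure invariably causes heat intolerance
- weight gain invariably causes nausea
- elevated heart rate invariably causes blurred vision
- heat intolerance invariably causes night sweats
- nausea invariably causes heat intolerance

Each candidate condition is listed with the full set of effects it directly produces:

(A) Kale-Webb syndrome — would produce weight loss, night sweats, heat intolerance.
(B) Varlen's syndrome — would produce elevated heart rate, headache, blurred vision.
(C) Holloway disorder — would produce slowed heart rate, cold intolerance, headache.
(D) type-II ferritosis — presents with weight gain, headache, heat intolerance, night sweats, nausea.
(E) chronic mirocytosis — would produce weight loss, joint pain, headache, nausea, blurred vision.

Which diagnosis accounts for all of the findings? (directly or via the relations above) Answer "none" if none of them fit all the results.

Per-candidate check:
(A) Kale-Webb syndrome — blurred vision NO; nausea NO; heat intolerance yes; night sweats yes; headache NO
(B) Varlen's syndrome — blurred vision yes; nausea NO; heat intolerance NO; night sweats NO; headache yes
(C) Holloway disorder — blurred vision NO; nausea NO; heat intolerance NO; night sweats NO; headache yes
(D) type-II ferritosis — blurred vision NO; nausea yes; heat intolerance yes; night sweats yes; headache yes
(E) chronic mirocytosis — accounts for every observation (heat intolerance through nausea → heat intolerance)
(E) alone accounts for all the evidence.

E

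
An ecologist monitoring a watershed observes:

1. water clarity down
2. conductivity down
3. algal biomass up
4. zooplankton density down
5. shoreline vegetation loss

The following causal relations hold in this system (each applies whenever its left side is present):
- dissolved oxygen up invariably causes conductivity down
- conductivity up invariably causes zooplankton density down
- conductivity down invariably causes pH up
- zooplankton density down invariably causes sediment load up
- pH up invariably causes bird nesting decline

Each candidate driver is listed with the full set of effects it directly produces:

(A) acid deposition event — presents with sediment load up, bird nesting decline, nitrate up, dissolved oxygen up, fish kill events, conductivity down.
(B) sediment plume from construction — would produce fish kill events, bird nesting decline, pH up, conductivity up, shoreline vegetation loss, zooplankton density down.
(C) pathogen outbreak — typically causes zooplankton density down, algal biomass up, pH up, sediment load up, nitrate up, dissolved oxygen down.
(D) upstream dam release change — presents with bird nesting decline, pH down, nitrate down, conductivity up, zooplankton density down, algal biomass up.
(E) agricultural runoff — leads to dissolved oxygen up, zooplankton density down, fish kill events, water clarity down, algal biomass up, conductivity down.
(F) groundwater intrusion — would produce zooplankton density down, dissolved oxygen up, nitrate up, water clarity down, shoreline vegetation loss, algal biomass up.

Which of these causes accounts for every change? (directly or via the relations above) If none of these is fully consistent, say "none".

Checking each candidate against the observations:
(A) acid deposition event — does not account for water clarity down, algal biomass up, zooplankton density down, shoreline vegetation loss
(B) sediment plume from construction — water clarity down miss; conductivity down miss; algal biomass up miss; zooplankton density down match; shoreline vegetation loss match
(C) pathogen outbreak — water clarity down miss; conductivity down miss; algal biomass up match; zooplankton density down match; shoreline vegetation loss miss
(D) upstream dam release change — water clarity down miss; conductivity down miss; algal biomass up match; zooplankton density down match; shoreline vegetation loss miss
(E) agricultural runoff — does not account for shoreline vegetation loss
(F) groundwater intrusion — accounts for every observation (conductivity down by dissolved oxygen up → conductivity down)
(F) is the only candidate with no mismatches.

F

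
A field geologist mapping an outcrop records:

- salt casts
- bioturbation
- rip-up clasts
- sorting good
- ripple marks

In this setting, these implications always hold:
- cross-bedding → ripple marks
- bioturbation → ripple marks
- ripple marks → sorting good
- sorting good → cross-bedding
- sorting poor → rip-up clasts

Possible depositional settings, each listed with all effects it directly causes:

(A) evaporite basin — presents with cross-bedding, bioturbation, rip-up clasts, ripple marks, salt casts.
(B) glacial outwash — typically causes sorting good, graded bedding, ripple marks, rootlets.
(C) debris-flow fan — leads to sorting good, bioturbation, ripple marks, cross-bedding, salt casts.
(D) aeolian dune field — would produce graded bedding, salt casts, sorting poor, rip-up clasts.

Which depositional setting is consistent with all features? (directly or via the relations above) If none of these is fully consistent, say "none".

A

Per-candidate check:
(A) evaporite basin — accounts for every observation (sorting good through ripple marks → sorting good)
(B) glacial outwash — salt casts NO; bioturbation NO; rip-up clasts NO; sorting good yes; ripple marks yes
(C) debris-flow fan — salt casts yes; bioturbation yes; rip-up clasts NO; sorting good yes; ripple marks yes
(D) aeolian dune field — salt casts yes; bioturbation NO; rip-up clasts yes; sorting good NO; ripple marks NO
Only (A) is consistent with every observation.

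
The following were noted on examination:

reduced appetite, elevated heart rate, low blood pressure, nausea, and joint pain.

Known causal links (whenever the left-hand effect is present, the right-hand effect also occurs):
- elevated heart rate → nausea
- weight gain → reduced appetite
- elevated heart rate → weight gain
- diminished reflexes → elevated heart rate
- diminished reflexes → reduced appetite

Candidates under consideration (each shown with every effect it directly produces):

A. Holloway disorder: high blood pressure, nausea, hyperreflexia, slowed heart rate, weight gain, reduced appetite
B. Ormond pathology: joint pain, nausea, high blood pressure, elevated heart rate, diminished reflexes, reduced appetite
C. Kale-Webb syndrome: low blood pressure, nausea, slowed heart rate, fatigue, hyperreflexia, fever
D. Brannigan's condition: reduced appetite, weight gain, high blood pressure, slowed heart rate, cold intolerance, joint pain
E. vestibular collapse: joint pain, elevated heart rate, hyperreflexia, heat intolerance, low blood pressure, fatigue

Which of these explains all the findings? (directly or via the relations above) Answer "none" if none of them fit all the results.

Per-candidate check:
(A) Holloway disorder — reduced appetite +; elevated heart rate -; low blood pressure -; nausea +; joint pain -
(B) Ormond pathology — reduced appetite +; elevated heart rate +; low blood pressure -; nausea +; joint pain +
(C) Kale-Webb syndrome — reduced appetite -; elevated heart rate -; low blood pressure +; nausea +; joint pain -
(D) Brannigan's condition — fails on elevated heart rate, low blood pressure, nausea (predicts slowed heart rate, not elevated heart rate; predicts high blood pressure, not low blood pressure)
(E) vestibular collapse — accounts for every observation (reduced appetite through elevated heart rate → weight gain → reduced appetite)
Only (E) is consistent with every observation.

E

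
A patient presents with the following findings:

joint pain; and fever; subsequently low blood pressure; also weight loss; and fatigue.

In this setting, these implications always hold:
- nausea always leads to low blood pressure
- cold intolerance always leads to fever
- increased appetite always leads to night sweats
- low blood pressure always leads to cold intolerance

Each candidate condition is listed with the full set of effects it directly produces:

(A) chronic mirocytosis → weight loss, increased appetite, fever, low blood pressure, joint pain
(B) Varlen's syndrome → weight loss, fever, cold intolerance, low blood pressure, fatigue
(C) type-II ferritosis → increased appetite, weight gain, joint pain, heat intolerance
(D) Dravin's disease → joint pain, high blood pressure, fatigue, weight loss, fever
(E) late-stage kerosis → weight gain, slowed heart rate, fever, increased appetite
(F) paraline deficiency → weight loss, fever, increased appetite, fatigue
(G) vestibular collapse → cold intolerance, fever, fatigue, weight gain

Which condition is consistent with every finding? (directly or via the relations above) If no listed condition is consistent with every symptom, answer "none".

none

For each candidate, compare predicted effects to what was observed:
(A) chronic mirocytosis — does not account for fatigue
(B) Varlen's syndrome — does not account for joint pain
(C) type-II ferritosis — joint pain match; fever miss; low blood pressure miss; weight loss miss; fatigue miss
(D) Dravin's disease — joint pain match; fever match; low blood pressure miss; weight loss match; fatigue match
(E) late-stage kerosis — joint pain miss; fever match; low blood pressure miss; weight loss miss; fatigue miss
(F) paraline deficiency — does not account for joint pain, low blood pressure
(G) vestibular collapse — fails on joint pain, low blood pressure, weight loss (predicts weight gain, not weight loss)
Every candidate fails on at least one observation.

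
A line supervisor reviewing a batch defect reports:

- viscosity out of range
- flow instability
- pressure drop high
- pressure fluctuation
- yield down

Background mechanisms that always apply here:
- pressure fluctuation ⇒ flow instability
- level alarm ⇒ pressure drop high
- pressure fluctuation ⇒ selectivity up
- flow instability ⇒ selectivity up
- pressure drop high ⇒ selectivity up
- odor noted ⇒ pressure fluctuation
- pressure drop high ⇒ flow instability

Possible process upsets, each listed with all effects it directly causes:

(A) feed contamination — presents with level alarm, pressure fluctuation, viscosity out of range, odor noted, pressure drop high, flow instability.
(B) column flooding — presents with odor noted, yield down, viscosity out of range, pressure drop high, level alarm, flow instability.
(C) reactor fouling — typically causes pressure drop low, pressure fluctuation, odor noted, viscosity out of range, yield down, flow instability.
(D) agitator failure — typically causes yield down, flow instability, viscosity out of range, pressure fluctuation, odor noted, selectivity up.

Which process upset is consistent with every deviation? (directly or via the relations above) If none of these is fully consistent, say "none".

B

Testing each hypothesis:
(A) feed contamination — viscosity out of range ✓; flow instability ✓; pressure drop high ✓; pressure fluctuation ✓; yield down ✗
(B) column flooding — accounts for every observation (pressure fluctuation by odor noted → pressure fluctuation)
(C) reactor fouling — viscosity out of range ✓; flow instability ✓; pressure drop high ✗; pressure fluctuation ✓; yield down ✓
(D) agitator failure — viscosity out of range ✓; flow instability ✓; pressure drop high ✗; pressure fluctuation ✓; yield down ✓
(B) alone accounts for all the evidence.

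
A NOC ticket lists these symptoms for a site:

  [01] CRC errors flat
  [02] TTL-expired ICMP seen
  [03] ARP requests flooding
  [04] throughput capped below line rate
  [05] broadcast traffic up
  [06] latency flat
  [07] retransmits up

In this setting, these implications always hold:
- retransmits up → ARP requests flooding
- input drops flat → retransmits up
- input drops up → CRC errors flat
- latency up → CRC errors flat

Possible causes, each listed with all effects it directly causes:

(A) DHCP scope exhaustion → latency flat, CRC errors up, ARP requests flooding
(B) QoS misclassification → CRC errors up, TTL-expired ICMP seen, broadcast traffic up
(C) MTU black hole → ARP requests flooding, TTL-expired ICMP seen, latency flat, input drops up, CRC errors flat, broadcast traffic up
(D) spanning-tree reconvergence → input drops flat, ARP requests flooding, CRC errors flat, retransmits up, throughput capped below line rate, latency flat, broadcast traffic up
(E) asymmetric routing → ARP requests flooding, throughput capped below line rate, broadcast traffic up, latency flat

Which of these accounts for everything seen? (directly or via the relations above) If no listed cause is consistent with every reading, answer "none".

Testing each hypothesis:
(A) DHCP scope exhaustion — CRC errors flat -; TTL-expired ICMP seen -; ARP requests flooding +; throughput capped below line rate -; broadcast traffic up -; latency flat +; retransmits up -
(B) QoS misclassification — fails on CRC errors flat, ARP requests flooding, throughput capped below line rate, latency flat, retransmits up (predicts CRC errors up, not CRC errors flat)
(C) MTU black hole — does not account for throughput capped below line rate, retransmits up
(D) spanning-tree reconvergence — CRC errors flat +; TTL-expired ICMP seen -; ARP requests flooding +; throughput capped below line rate +; broadcast traffic up +; latency flat +; retransmits up +
(E) asymmetric routing — CRC errors flat -; TTL-expired ICMP seen -; ARP requests flooding +; throughput capped below line rate +; broadcast traffic up +; latency flat +; retransmits up -
None of the listed candidates fits everything.

none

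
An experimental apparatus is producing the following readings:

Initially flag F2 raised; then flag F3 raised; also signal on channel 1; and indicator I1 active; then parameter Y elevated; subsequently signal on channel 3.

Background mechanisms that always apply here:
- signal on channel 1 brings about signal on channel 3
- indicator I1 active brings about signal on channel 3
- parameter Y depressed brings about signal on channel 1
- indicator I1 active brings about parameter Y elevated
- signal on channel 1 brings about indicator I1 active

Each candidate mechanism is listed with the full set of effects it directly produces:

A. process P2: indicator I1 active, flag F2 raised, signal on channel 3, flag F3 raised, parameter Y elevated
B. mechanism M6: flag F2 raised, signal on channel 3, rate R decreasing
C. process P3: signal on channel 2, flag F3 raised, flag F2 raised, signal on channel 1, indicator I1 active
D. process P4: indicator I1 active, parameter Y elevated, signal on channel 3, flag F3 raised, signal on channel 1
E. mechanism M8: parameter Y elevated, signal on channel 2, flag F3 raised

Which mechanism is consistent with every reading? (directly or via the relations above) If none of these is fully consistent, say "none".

For each candidate, compare predicted effects to what was observed:
(A) process P2 — flag F2 raised +; flag F3 raised +; signal on channel 1 -; indicator I1 active +; parameter Y elevated +; signal on channel 3 +
(B) mechanism M6 — flag F2 raised +; flag F3 raised -; signal on channel 1 -; indicator I1 active -; parameter Y elevated -; signal on channel 3 +
(C) process P3 — accounts for every observation (parameter Y elevated by indicator I1 active → parameter Y elevated)
(D) process P4 — flag F2 raised -; flag F3 raised +; signal on channel 1 +; indicator I1 active +; parameter Y elevated +; signal on channel 3 +
(E) mechanism M8 — flag F2 raised -; flag F3 raised +; signal on channel 1 -; indicator I1 active -; parameter Y elevated +; signal on channel 3 -
Only (C) is consistent with every observation.

C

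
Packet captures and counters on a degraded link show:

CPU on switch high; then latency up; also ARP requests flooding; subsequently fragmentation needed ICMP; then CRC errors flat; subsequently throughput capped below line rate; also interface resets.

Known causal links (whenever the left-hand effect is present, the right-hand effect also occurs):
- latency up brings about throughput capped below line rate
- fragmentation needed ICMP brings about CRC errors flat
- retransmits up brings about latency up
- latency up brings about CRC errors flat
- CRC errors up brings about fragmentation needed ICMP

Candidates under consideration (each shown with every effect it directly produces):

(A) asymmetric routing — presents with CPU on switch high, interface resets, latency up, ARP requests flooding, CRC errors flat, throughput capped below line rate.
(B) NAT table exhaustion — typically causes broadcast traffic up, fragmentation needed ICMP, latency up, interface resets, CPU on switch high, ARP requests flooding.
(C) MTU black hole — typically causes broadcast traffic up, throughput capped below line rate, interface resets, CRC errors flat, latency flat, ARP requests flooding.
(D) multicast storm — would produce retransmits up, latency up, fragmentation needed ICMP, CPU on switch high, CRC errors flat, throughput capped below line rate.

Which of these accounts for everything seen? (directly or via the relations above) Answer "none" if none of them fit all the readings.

Testing each hypothesis:
(A) asymmetric routing — CPU on switch high +; latency up +; ARP requests flooding +; fragmentation needed ICMP -; CRC errors flat +; throughput capped below line rate +; interface resets +
(B) NAT table exhaustion — CPU on switch high +; latency up +; ARP requests flooding +; fragmentation needed ICMP +; CRC errors flat + (by latency up → CRC errors flat); throughput capped below line rate + (by latency up → throughput capped below line rate); interface resets +
(C) MTU black hole — fails on CPU on switch high, latency up, fragmentation needed ICMP (predicts latency flat, not latency up)
(D) multicast storm — CPU on switch high +; latency up +; ARP requests flooding -; fragmentation needed ICMP +; CRC errors flat +; throughput capped below line rate +; interface resets -
(B) alone accounts for all the evidence.

B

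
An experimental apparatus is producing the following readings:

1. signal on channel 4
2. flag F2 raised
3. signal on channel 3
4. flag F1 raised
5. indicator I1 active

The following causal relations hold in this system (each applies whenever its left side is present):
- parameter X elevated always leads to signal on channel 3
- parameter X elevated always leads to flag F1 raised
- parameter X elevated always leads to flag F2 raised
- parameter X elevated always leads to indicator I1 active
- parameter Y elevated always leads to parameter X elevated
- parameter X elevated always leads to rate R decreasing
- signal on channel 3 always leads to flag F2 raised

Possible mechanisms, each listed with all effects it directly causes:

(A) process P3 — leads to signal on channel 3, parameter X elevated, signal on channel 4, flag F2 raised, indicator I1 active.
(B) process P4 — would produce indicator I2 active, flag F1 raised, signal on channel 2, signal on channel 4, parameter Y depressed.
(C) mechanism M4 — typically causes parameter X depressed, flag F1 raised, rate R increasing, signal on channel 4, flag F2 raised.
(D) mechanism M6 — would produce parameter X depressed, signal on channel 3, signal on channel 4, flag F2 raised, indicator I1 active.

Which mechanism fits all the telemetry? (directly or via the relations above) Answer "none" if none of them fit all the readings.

For each candidate, compare predicted effects to what was observed:
(A) process P3 — signal on channel 4 ✓; flag F2 raised ✓; signal on channel 3 ✓; flag F1 raised ✓ (via parameter X elevated → flag F1 raised); indicator I1 active ✓
(B) process P4 — does not account for flag F2 raised, signal on channel 3, indicator I1 active
(C) mechanism M4 — does not account for signal on channel 3, indicator I1 active
(D) mechanism M6 — does not account for flag F1 raised
(A) alone accounts for all the evidence.

A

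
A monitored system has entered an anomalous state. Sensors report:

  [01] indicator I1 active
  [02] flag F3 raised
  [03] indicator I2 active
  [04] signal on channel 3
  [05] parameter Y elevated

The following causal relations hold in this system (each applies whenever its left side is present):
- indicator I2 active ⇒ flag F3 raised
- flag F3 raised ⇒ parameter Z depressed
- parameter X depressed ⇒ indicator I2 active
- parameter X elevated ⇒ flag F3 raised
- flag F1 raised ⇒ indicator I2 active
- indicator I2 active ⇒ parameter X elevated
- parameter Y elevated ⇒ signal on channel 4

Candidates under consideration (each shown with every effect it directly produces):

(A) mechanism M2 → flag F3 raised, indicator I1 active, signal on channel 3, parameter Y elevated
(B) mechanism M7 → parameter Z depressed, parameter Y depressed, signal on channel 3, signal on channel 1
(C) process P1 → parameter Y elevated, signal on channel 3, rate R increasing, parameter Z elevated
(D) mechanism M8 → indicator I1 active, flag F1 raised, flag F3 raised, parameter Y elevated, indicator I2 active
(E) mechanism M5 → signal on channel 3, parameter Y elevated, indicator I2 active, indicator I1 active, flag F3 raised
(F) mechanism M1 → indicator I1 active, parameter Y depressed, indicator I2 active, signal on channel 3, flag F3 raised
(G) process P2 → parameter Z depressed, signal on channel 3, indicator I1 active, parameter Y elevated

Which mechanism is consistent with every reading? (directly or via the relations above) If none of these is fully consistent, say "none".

Checking each candidate against the observations:
(A) mechanism M2 — indicator I1 active +; flag F3 raised +; indicator I2 active -; signal on channel 3 +; parameter Y elevated +
(B) mechanism M7 — fails on indicator I1 active, flag F3 raised, indicator I2 active, parameter Y elevated (predicts parameter Y depressed, not parameter Y elevated)
(C) process P1 — indicator I1 active -; flag F3 raised -; indicator I2 active -; signal on channel 3 +; parameter Y elevated +
(D) mechanism M8 — indicator I1 active +; flag F3 raised +; indicator I2 active +; signal on channel 3 -; parameter Y elevated +
(E) mechanism M5 — accounts for every observation
(F) mechanism M1 — indicator I1 active +; flag F3 raised +; indicator I2 active +; signal on channel 3 +; parameter Y elevated -
(G) process P2 — indicator I1 active +; flag F3 raised -; indicator I2 active -; signal on channel 3 +; parameter Y elevated +
(E) alone accounts for all the evidence.

E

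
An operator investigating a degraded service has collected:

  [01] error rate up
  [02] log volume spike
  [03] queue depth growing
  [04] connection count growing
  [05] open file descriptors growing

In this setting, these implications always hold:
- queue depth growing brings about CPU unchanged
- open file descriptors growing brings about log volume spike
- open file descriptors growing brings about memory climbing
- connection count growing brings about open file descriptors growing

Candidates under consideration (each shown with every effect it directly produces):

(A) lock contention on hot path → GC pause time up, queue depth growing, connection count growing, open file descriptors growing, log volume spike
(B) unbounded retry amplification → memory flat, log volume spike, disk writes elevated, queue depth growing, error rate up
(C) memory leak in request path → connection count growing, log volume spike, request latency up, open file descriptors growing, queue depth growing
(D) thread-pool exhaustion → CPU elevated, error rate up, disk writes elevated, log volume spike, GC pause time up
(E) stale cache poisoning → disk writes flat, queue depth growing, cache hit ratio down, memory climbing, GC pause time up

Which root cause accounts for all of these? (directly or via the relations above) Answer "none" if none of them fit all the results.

none

Per-candidate check:
(A) lock contention on hot path — error rate up NO; log volume spike yes; queue depth growing yes; connection count growing yes; open file descriptors growing yes
(B) unbounded retry amplification — error rate up yes; log volume spike yes; queue depth growing yes; connection count growing NO; open file descriptors growing NO
(C) memory leak in request path — error rate up NO; log volume spike yes; queue depth growing yes; connection count growing yes; open file descriptors growing yes
(D) thread-pool exhaustion — does not account for queue depth growing, connection count growing, open file descriptors growing
(E) stale cache poisoning — error rate up NO; log volume spike NO; queue depth growing yes; connection count growing NO; open file descriptors growing NO
No candidate is consistent with all observations.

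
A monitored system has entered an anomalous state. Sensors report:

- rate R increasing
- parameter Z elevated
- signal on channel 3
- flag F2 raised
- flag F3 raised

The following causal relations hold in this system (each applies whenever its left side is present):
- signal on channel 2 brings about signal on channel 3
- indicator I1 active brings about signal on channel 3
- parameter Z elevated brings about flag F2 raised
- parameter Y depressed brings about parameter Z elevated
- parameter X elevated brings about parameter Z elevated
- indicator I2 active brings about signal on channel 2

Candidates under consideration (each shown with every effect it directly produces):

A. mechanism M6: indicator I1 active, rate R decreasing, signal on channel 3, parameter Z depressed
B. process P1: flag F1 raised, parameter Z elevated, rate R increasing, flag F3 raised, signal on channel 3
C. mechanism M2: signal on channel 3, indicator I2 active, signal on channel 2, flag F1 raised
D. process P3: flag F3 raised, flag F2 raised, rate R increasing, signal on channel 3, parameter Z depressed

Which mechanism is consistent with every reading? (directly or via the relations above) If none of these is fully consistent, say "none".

B

Per-candidate check:
(A) mechanism M6 — fails on rate R increasing, parameter Z elevated, flag F2 raised, flag F3 raised (predicts rate R decreasing, not rate R increasing; predicts parameter Z depressed, not parameter Z elevated)
(B) process P1 — accounts for every observation (flag F2 raised through parameter Z elevated → flag F2 raised)
(C) mechanism M2 — does not account for rate R increasing, parameter Z elevated, flag F2 raised, flag F3 raised
(D) process P3 — fails on parameter Z elevated (predicts parameter Z depressed, not parameter Z elevated)
Only (B) is consistent with every observation.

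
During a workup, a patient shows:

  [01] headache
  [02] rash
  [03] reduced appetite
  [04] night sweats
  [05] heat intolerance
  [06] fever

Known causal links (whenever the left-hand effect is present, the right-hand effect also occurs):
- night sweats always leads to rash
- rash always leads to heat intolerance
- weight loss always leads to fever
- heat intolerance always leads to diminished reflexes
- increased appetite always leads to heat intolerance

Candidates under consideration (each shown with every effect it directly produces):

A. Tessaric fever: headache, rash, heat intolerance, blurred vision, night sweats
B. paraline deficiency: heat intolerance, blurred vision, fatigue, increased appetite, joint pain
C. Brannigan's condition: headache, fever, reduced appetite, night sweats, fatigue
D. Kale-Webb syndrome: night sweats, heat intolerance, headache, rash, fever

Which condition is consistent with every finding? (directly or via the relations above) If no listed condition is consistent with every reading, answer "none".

Checking each candidate against the observations:
(A) Tessaric fever — headache match; rash match; reduced appetite miss; night sweats match; heat intolerance match; fever miss
(B) paraline deficiency — fails on headache, rash, reduced appetite, night sweats, fever (predicts increased appetite, not reduced appetite)
(C) Brannigan's condition — headache match; rash match (through night sweats → rash); reduced appetite match; night sweats match; heat intolerance match (through night sweats → rash → heat intolerance); fever match
(D) Kale-Webb syndrome — headache match; rash match; reduced appetite miss; night sweats match; heat intolerance match; fever match
Only (C) is consistent with every observation.

C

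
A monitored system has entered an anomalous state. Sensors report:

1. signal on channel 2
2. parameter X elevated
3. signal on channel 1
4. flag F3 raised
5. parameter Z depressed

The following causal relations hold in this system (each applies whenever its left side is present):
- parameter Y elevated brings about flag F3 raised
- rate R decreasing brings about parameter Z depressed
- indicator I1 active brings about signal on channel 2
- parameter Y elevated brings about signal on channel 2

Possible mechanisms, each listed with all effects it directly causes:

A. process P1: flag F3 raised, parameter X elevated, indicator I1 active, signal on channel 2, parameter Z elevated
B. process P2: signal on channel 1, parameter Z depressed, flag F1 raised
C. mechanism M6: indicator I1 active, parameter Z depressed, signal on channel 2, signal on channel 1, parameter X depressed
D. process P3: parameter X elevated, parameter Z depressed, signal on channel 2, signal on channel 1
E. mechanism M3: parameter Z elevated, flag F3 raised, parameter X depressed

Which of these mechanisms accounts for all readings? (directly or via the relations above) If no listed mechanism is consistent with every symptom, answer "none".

Checking each candidate against the observations:
(A) process P1 — signal on channel 2 yes; parameter X elevated yes; signal on channel 1 NO; flag F3 raised yes; parameter Z depressed NO
(B) process P2 — does not account for signal on channel 2, parameter X elevated, flag F3 raised
(C) mechanism M6 — fails on parameter X elevated, flag F3 raised (predicts parameter X depressed, not parameter X elevated)
(D) process P3 — does not account for flag F3 raised
(E) mechanism M3 — fails on signal on channel 2, parameter X elevated, signal on channel 1, parameter Z depressed (predicts parameter X depressed, not parameter X elevated; predicts parameter Z elevated, not parameter Z depressed)
No candidate is consistent with all observations.

none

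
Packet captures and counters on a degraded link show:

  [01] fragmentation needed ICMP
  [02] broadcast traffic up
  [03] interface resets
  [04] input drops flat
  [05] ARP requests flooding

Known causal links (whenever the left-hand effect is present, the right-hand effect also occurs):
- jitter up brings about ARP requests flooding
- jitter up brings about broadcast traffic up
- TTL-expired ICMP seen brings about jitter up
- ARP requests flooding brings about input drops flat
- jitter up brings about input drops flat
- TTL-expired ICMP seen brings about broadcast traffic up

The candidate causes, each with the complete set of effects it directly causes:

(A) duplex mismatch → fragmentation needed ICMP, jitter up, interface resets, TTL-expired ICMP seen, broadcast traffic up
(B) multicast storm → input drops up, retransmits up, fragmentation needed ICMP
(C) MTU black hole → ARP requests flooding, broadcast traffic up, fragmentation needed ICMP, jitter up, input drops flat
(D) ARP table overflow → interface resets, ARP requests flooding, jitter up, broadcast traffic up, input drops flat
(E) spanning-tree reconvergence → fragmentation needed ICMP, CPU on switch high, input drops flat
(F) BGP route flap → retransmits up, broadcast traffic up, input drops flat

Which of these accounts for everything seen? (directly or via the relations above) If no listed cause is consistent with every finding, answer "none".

A

Testing each hypothesis:
(A) duplex mismatch — fragmentation needed ICMP match; broadcast traffic up match; interface resets match; input drops flat match (by jitter up → input drops flat); ARP requests flooding match (by jitter up → ARP requests flooding)
(B) multicast storm — fails on broadcast traffic up, interface resets, input drops flat, ARP requests flooding (predicts input drops up, not input drops flat)
(C) MTU black hole — fragmentation needed ICMP match; broadcast traffic up match; interface resets miss; input drops flat match; ARP requests flooding match
(D) ARP table overflow — does not account for fragmentation needed ICMP
(E) spanning-tree reconvergence — fragmentation needed ICMP match; broadcast traffic up miss; interface resets miss; input drops flat match; ARP requests flooding miss
(F) BGP route flap — does not account for fragmentation needed ICMP, interface resets, ARP requests flooding
(A) is the only candidate with no mismatches.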